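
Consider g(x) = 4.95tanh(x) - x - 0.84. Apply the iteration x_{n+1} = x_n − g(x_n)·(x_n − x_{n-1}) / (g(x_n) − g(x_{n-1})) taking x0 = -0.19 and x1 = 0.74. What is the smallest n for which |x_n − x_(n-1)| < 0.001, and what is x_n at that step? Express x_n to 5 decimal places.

n = 5, x_n = 0.21684

g(-0.19) = -1.5793437, g(0.74) = 1.5342685
x2 = 0.7400000 − 1.5342685·(0.9300000)/(3.1136123) = 0.2817317;  |Δ| = 0.4582683
g(0.2817317) = 0.2370783
x3 = 0.2817317 − 0.2370783·(-0.4582683)/(-1.2971903) = 0.1979773;  |Δ| = 0.0837544
g(0.1979773) = -0.0705957
x4 = 0.1979773 − (-0.0705957)·(-0.0837544)/(-0.3076739) = 0.2171947;  |Δ| = 0.0192174
g(0.2171947) = 0.0013265
x5 = 0.2171947 − 0.0013265·(0.0192174)/(0.0719222) = 0.2168403;  |Δ| = 0.0003544
|x5 − x4| = 0.0003544 < 0.001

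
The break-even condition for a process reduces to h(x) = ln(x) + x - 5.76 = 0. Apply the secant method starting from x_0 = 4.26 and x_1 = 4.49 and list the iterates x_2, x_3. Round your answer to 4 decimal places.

4.3013, 4.3011

h(4.26) = -0.050731, h(4.49) = 0.231853
x_2 = 4.490000 − 0.231853·(4.490000 − 4.260000) / (0.231853 − (-0.050731)) = 4.490000 − (0.053326)/(0.282584) = 4.301291
h(4.301291) = 0.000206
x_3 = 4.301291 − 0.000206·(4.301291 − 4.490000) / (0.000206 − 0.231853) = 4.301291 − (-0.000039)/(-0.231647) = 4.301123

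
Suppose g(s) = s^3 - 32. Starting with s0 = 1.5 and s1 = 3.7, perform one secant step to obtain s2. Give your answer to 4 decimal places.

2.8320

g(1.5) = -28.625000, g(3.7) = 18.653000
s2 = 3.700000 − 18.653000·(3.700000 − 1.500000) / (18.653000 − (-28.625000)) = 3.700000 − (41.036600)/(47.278000) = 2.832015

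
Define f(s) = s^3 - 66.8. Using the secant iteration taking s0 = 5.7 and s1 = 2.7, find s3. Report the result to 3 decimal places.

4.296

f(5.7) = 118.39300, f(2.7) = -47.11700
s2 = 2.70000 − (-47.11700)·(2.70000 − 5.70000) / (-47.11700 − 118.39300) = 2.70000 − (141.35100)/(-165.51000) = 3.55403
f(3.55403) = -21.90847
s3 = 3.55403 − (-21.90847)·(3.55403 − 2.70000) / (-21.90847 − (-47.11700)) = 3.55403 − (-18.71056)/(25.20853) = 4.29626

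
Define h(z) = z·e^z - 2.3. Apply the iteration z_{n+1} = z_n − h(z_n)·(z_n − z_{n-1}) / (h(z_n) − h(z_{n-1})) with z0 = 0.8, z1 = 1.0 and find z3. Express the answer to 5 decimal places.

0.91777

h(0.8) = -0.5195673, h(1.0) = 0.4182818
z2 = 1.0000000 − 0.4182818·(1.0000000 − 0.8000000) / (0.4182818 − (-0.5195673)) = 1.0000000 − (0.0836564)/(0.9378491) = 0.9107998
h(0.9107998) = -0.0354693
z3 = 0.9107998 − (-0.0354693)·(0.9107998 − 1.0000000) / (-0.0354693 − 0.4182818) = 0.9107998 − (0.0031639)/(-0.4537511) = 0.9177725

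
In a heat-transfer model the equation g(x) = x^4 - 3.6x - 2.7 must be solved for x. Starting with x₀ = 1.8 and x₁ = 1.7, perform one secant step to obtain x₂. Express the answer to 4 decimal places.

g(1.8) = 1.317600, g(1.7) = -0.467900
x₂ = 1.700000 − (-0.467900)·(1.700000 − 1.800000) / (-0.467900 − 1.317600) = 1.700000 − (0.046790)/(-1.785500) = 1.726206

1.7262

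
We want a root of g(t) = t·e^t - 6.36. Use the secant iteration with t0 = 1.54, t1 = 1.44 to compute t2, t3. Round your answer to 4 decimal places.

1.4655, 1.4669

g(1.54) = 0.823469, g(1.44) = -0.282198
t2 = 1.440000 − (-0.282198)·(1.440000 − 1.540000) / (-0.282198 − 0.823469) = 1.440000 − (0.028220)/(-1.105667) = 1.465523
g(1.465523) = -0.014569
t3 = 1.465523 − (-0.014569)·(1.465523 − 1.440000) / (-0.014569 − (-0.282198)) = 1.465523 − (-0.000372)/(0.267629) = 1.466912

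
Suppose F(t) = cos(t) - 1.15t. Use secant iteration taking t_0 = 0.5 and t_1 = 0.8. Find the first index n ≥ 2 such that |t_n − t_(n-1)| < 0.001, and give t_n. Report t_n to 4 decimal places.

F(0.5) = 0.302583, F(0.8) = -0.223293
t_2 = 0.800000 − (-0.223293)·(0.300000)/(-0.525876) = 0.672616;  |Δ| = 0.127384
F(0.672616) = 0.008685
t_3 = 0.672616 − 0.008685·(-0.127384)/(0.231979) = 0.677386;  |Δ| = 0.004769
F(0.677386) = 0.000220
t_4 = 0.677386 − 0.000220·(0.004769)/(-0.008465) = 0.677510;  |Δ| = 0.000124
|t_4 − t_3| = 0.000124 < 0.001

n = 4, t_n = 0.6775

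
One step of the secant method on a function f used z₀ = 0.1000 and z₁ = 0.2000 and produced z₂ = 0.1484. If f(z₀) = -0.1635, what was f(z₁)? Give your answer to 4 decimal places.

0.1743

The secant line through (0.1000, -0.1635) and (0.2000, f(z₁)) crosses zero at z₂ = 0.1484.
So (0.1000, -0.1635), (0.2000, f(z₁)), (0.1484, 0) are collinear:
f(z₁) = -0.1635 · (0.2000 − 0.1484) / (0.1000 − 0.1484) = -0.1635 · (0.051600)/(-0.048400) = 0.174310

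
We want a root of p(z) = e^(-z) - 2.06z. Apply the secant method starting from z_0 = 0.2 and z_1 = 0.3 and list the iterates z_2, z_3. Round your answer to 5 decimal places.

p(0.2) = 0.4067308, p(0.3) = 0.1228182
z_2 = 0.3000000 − 0.1228182·(0.3000000 − 0.2000000) / (0.1228182 − 0.4067308) = 0.3000000 − (0.0122818)/(-0.2839125) = 0.3432592
p(0.3432592) = 0.0023404
z_3 = 0.3432592 − 0.0023404·(0.3432592 − 0.3000000) / (0.0023404 − 0.1228182) = 0.3432592 − (0.0001012)/(-0.1204778) = 0.3440995

0.34326, 0.34410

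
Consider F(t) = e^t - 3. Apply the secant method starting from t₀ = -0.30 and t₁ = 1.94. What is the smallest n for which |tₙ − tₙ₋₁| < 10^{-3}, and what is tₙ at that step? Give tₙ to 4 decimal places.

F(-0.30) = -2.259182, F(1.94) = 3.958751
t₂ = 1.940000 − 3.958751·(2.240000)/(6.217933) = 0.513867;  |Δ| = 1.426133
F(0.513867) = -1.328257
t₃ = 0.513867 − (-1.328257)·(-1.426133)/(-5.287008) = 0.872155;  |Δ| = 0.358288
F(0.872155) = -0.607941
t₄ = 0.872155 − (-0.607941)·(0.358288)/(0.720317) = 1.174546;  |Δ| = 0.302392
F(1.174546) = 0.236675
t₅ = 1.174546 − 0.236675·(0.302392)/(0.844615) = 1.089811;  |Δ| = 0.084735
F(1.089811) = -0.026287
t₆ = 1.089811 − (-0.026287)·(-0.084735)/(-0.262961) = 1.098282;  |Δ| = 0.008470
F(1.098282) = -0.000991
t₇ = 1.098282 − (-0.000991)·(0.008470)/(0.025296) = 1.098614;  |Δ| = 0.000332
|t₇ − t₆| = 0.000332 < 10^{-3}

n = 7, tₙ = 1.0986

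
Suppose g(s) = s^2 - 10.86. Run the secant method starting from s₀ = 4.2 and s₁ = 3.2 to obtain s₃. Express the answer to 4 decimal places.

g(4.2) = 6.780000, g(3.2) = -0.620000
s₂ = 3.200000 − (-0.620000)·(3.200000 − 4.200000) / (-0.620000 − 6.780000) = 3.200000 − (0.620000)/(-7.400000) = 3.283784
g(3.283784) = -0.076764
s₃ = 3.283784 − (-0.076764)·(3.283784 − 3.200000) / (-0.076764 − (-0.620000)) = 3.283784 − (-0.006432)/(0.543236) = 3.295623

3.2956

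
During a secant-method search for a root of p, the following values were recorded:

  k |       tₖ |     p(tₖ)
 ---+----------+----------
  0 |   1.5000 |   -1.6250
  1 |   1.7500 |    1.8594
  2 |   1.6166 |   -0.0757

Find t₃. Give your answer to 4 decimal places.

t₃ = 1.6166 − (-0.0757)·(1.6166 − 1.7500) / (-0.0757 − 1.8594)
   = 1.6166 − (0.010098)/(-1.935100) = 1.621819

1.6218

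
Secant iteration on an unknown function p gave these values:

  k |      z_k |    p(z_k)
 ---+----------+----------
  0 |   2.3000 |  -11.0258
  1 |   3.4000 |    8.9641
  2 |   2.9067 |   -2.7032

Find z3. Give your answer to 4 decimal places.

z3 = 2.9067 − (-2.7032)·(2.9067 − 3.4000) / (-2.7032 − 8.9641)
   = 2.9067 − (1.333489)/(-11.667300) = 3.020993

3.0210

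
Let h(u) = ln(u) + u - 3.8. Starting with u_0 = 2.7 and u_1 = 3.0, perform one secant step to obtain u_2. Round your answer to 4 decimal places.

2.7790

h(2.7) = -0.106748, h(3.0) = 0.298612
u_2 = 3.000000 − 0.298612·(3.000000 − 2.700000) / (0.298612 − (-0.106748)) = 3.000000 − (0.089584)/(0.405361) = 2.779002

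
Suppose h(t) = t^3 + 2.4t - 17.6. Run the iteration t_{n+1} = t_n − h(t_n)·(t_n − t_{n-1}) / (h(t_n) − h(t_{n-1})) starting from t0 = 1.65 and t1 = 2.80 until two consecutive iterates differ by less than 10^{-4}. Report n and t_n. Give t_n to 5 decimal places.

h(1.65) = -9.1478750, h(2.80) = 11.0720000
t2 = 2.8000000 − 11.0720000·(1.1500000)/(20.2198750) = 2.1702830;  |Δ| = 0.6297170
h(2.1702830) = -2.1690102
t3 = 2.1702830 − (-2.1690102)·(-0.6297170)/(-13.2410102) = 2.2734369;  |Δ| = 0.1031540
h(2.2734369) = -0.3934576
t4 = 2.2734369 − (-0.3934576)·(0.1031540)/(1.7755526) = 2.2962956;  |Δ| = 0.0228586
h(2.2962956) = 0.0194145
t5 = 2.2962956 − 0.0194145·(0.0228586)/(0.4128721) = 2.2952207;  |Δ| = 0.0010749
h(2.2952207) = -0.0001607
t6 = 2.2952207 − (-0.0001607)·(-0.0010749)/(-0.0195752) = 2.2952295;  |Δ| = 0.0000088
|t6 − t5| = 0.0000088 < 10^{-4}

n = 6, t_n = 2.29523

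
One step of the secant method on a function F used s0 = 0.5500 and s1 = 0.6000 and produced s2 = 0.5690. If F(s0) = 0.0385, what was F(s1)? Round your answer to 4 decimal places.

-0.0628

The secant line through (0.5500, 0.0385) and (0.6000, F(s1)) crosses zero at s2 = 0.5690.
So (0.5500, 0.0385), (0.6000, F(s1)), (0.5690, 0) are collinear:
F(s1) = 0.0385 · (0.6000 − 0.5690) / (0.5500 − 0.5690) = 0.0385 · (0.031000)/(-0.019000) = -0.062816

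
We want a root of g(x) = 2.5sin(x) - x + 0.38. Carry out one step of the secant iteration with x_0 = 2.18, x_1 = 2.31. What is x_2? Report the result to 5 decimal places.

2.27777

g(2.18) = 0.2502599, g(2.31) = -0.0824868
x_2 = 2.3100000 − (-0.0824868)·(2.3100000 − 2.1800000) / (-0.0824868 − 0.2502599) = 2.3100000 − (-0.0107233)/(-0.3327467) = 2.2777734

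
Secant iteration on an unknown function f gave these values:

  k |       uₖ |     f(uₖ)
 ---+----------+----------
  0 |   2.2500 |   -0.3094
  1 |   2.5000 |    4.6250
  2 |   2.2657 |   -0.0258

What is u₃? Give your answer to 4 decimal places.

2.2670

u₃ = 2.2657 − (-0.0258)·(2.2657 − 2.5000) / (-0.0258 − 4.6250)
   = 2.2657 − (0.006045)/(-4.650800) = 2.267000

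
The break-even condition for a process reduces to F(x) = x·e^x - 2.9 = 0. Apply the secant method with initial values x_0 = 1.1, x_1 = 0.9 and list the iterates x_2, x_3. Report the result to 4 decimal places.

F(1.1) = 0.404583, F(0.9) = -0.686357
x_2 = 0.900000 − (-0.686357)·(0.900000 − 1.100000) / (-0.686357 − 0.404583) = 0.900000 − (0.137271)/(-1.090940) = 1.025829
F(1.025829) = -0.038548
x_3 = 1.025829 − (-0.038548)·(1.025829 − 0.900000) / (-0.038548 − (-0.686357)) = 1.025829 − (-0.004850)/(0.647809) = 1.033316

1.0258, 1.0333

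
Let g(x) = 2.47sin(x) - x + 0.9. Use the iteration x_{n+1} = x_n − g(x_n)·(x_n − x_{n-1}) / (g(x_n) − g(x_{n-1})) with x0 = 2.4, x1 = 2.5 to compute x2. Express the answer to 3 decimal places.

2.458

g(2.4) = 0.16839, g(2.5) = -0.12177
x2 = 2.50000 − (-0.12177)·(2.50000 − 2.40000) / (-0.12177 − 0.16839) = 2.50000 − (-0.01218)/(-0.29017) = 2.45803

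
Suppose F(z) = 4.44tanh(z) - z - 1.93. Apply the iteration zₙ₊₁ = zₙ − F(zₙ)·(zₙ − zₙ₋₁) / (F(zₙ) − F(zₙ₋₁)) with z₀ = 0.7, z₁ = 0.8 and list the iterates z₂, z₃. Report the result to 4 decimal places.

0.6676, 0.6719

F(0.7) = 0.053393, F(0.8) = 0.218323
z₂ = 0.800000 − 0.218323·(0.800000 − 0.700000) / (0.218323 − 0.053393) = 0.800000 − (0.021832)/(0.164930) = 0.667627
F(0.667627) = -0.007257
z₃ = 0.667627 − (-0.007257)·(0.667627 − 0.800000) / (-0.007257 − 0.218323) = 0.667627 − (0.000961)/(-0.225580) = 0.671885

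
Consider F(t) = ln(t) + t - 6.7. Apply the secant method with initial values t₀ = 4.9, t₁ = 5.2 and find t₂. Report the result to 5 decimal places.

5.07592

F(4.9) = -0.2107648, F(5.2) = 0.1486586
t₂ = 5.2000000 − 0.1486586·(5.2000000 − 4.9000000) / (0.1486586 − (-0.2107648)) = 5.2000000 − (0.0445976)/(0.3594234) = 5.0759191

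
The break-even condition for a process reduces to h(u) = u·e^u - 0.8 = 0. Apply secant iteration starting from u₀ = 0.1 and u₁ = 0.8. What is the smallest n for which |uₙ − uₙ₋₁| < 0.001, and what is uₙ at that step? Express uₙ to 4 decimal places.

h(0.1) = -0.689483, h(0.8) = 0.980433
u₂ = 0.800000 − 0.980433·(0.700000)/(1.669916) = 0.389019;  |Δ| = 0.410981
h(0.389019) = -0.225989
u₃ = 0.389019 − (-0.225989)·(-0.410981)/(-1.206422) = 0.466005;  |Δ| = 0.076986
h(0.466005) = -0.057367
u₄ = 0.466005 − (-0.057367)·(0.076986)/(0.168621) = 0.492197;  |Δ| = 0.026192
h(0.492197) = 0.005187
u₅ = 0.492197 − 0.005187·(0.026192)/(0.062555) = 0.490025;  |Δ| = 0.002172
h(0.490025) = -0.000105
u₆ = 0.490025 − (-0.000105)·(-0.002172)/(-0.005292) = 0.490068;  |Δ| = 0.000043
|u₆ − u₅| = 0.000043 < 0.001

n = 6, uₙ = 0.4901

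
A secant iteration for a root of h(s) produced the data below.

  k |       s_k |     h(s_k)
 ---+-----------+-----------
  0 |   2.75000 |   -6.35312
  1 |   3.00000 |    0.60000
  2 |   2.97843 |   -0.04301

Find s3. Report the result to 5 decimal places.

s3 = 2.97843 − (-0.04301)·(2.97843 − 3.00000) / (-0.04301 − 0.60000)
   = 2.97843 − (0.0009277)/(-0.6430100) = 2.9798728

2.97987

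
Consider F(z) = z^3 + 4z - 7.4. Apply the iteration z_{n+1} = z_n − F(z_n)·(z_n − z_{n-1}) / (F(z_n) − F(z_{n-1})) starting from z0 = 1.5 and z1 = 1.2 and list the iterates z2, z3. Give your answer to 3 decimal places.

F(1.5) = 1.97500, F(1.2) = -0.87200
z2 = 1.20000 − (-0.87200)·(1.20000 − 1.50000) / (-0.87200 − 1.97500) = 1.20000 − (0.26160)/(-2.84700) = 1.29189
F(1.29189) = -0.07634
z3 = 1.29189 − (-0.07634)·(1.29189 − 1.20000) / (-0.07634 − (-0.87200)) = 1.29189 − (-0.00701)/(0.79566) = 1.30070

1.292, 1.301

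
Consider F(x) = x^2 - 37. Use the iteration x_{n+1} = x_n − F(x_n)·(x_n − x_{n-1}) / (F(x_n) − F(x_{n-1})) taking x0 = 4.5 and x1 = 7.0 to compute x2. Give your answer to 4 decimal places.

F(4.5) = -16.750000, F(7.0) = 12.000000
x2 = 7.000000 − 12.000000·(7.000000 − 4.500000) / (12.000000 − (-16.750000)) = 7.000000 − (30.000000)/(28.750000) = 5.956522

5.9565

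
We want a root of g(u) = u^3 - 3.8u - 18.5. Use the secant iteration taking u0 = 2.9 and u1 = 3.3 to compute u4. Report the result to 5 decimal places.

g(2.9) = -5.1310000, g(3.3) = 4.8970000
u2 = 3.3000000 − 4.8970000·(3.3000000 − 2.9000000) / (4.8970000 − (-5.1310000)) = 3.3000000 − (1.9588000)/(10.0280000) = 3.1046669
g(3.1046669) = -0.3719840
u3 = 3.1046669 − (-0.3719840)·(3.1046669 − 3.3000000) / (-0.3719840 − 4.8970000) = 3.1046669 − (0.0726608)/(-5.2689840) = 3.1184572
g(3.1184572) = -0.0238414
u4 = 3.1184572 − (-0.0238414)·(3.1184572 − 3.1046669) / (-0.0238414 − (-0.3719840)) = 3.1184572 − (-0.0003288)/(0.3481426) = 3.1194016

3.11940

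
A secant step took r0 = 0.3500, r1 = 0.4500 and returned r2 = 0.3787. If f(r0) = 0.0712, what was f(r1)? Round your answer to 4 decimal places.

-0.1769

The secant line through (0.3500, 0.0712) and (0.4500, f(r1)) crosses zero at r2 = 0.3787.
So (0.3500, 0.0712), (0.4500, f(r1)), (0.3787, 0) are collinear:
f(r1) = 0.0712 · (0.4500 − 0.3787) / (0.3500 − 0.3787) = 0.0712 · (0.071300)/(-0.028700) = -0.176884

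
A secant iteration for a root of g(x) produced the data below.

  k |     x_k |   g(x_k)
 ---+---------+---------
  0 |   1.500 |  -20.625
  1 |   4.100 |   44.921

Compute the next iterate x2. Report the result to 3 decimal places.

2.318

x2 = 4.100 − 44.921·(4.100 − 1.500) / (44.921 − (-20.625))
   = 4.100 − (116.79460)/(65.54600) = 2.31813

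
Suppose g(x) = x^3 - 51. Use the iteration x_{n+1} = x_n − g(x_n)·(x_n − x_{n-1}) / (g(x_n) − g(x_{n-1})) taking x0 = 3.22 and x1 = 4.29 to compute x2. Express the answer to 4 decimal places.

g(3.22) = -17.613752, g(4.29) = 27.953589
x2 = 4.290000 − 27.953589·(4.290000 − 3.220000) / (27.953589 − (-17.613752)) = 4.290000 − (29.910340)/(45.567341) = 3.633601

3.6336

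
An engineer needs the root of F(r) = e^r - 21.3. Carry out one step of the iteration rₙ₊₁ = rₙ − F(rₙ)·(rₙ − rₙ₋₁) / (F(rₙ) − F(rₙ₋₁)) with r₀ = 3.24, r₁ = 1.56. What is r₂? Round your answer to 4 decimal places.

F(3.24) = 4.233722, F(1.56) = -16.541179
r₂ = 1.560000 − (-16.541179)·(1.560000 − 3.240000) / (-16.541179 − 4.233722) = 1.560000 − (27.789180)/(-20.774901) = 2.897632

2.8976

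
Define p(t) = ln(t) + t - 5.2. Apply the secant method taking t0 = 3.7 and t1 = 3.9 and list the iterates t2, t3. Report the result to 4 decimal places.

p(3.7) = -0.191667, p(3.9) = 0.060977
t2 = 3.900000 − 0.060977·(3.900000 − 3.700000) / (0.060977 − (-0.191667)) = 3.900000 − (0.012195)/(0.252644) = 3.851729
p(3.851729) = 0.000251
t3 = 3.851729 − 0.000251·(3.851729 − 3.900000) / (0.000251 − 0.060977) = 3.851729 − (-0.000012)/(-0.060725) = 3.851529

3.8517, 3.8515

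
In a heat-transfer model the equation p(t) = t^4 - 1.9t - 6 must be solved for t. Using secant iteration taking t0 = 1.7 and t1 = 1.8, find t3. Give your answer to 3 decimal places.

1.747

p(1.7) = -0.87790, p(1.8) = 1.07760
t2 = 1.80000 − 1.07760·(1.80000 − 1.70000) / (1.07760 − (-0.87790)) = 1.80000 − (0.10776)/(1.95550) = 1.74489
p(1.74489) = -0.04538
t3 = 1.74489 − (-0.04538)·(1.74489 − 1.80000) / (-0.04538 − 1.07760) = 1.74489 − (0.00250)/(-1.12298) = 1.74712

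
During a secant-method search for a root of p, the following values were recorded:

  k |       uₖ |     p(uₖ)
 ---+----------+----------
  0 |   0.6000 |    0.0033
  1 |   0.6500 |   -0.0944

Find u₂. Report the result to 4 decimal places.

u₂ = 0.6500 − (-0.0944)·(0.6500 − 0.6000) / (-0.0944 − 0.0033)
   = 0.6500 − (-0.004720)/(-0.097700) = 0.601689

0.6017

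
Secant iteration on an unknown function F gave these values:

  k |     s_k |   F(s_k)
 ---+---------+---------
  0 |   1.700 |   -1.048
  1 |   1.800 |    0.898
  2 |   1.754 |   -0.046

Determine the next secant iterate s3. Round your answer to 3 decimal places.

1.756

s3 = 1.754 − (-0.046)·(1.754 − 1.800) / (-0.046 − 0.898)
   = 1.754 − (0.00212)/(-0.94400) = 1.75624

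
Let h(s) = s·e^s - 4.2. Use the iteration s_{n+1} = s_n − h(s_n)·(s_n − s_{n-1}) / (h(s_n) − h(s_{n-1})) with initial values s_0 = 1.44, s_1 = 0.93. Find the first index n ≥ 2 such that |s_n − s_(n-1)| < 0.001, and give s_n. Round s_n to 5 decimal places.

n = 5, s_n = 1.22893

h(1.44) = 1.8778020, h(0.93) = -1.8429065
s_2 = 0.9300000 − (-1.8429065)·(-0.5100000)/(-3.7207084) = 1.1826084;  |Δ| = 0.2526084
h(1.1826084) = -0.3412976
s_3 = 1.1826084 − (-0.3412976)·(0.2526084)/(1.5016088) = 1.2400233;  |Δ| = 0.0574149
h(1.2400233) = 0.0851409
s_4 = 1.2400233 − 0.0851409·(0.0574149)/(0.4264386) = 1.2285601;  |Δ| = 0.0114632
h(1.2285601) = -0.0028619
s_5 = 1.2285601 − (-0.0028619)·(-0.0114632)/(-0.0880028) = 1.2289329;  |Δ| = 0.0003728
|s_5 − s_4| = 0.0003728 < 0.001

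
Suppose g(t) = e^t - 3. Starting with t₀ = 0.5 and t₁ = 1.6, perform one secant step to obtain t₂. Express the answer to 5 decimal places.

0.94984

g(0.5) = -1.3512787, g(1.6) = 1.9530324
t₂ = 1.6000000 − 1.9530324·(1.6000000 − 0.5000000) / (1.9530324 − (-1.3512787)) = 1.6000000 − (2.1483357)/(3.3043112) = 0.9498386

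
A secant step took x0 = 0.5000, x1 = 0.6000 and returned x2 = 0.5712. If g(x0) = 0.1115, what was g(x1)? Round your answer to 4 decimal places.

-0.0451

The secant line through (0.5000, 0.1115) and (0.6000, g(x1)) crosses zero at x2 = 0.5712.
So (0.5000, 0.1115), (0.6000, g(x1)), (0.5712, 0) are collinear:
g(x1) = 0.1115 · (0.6000 − 0.5712) / (0.5000 − 0.5712) = 0.1115 · (0.028800)/(-0.071200) = -0.045101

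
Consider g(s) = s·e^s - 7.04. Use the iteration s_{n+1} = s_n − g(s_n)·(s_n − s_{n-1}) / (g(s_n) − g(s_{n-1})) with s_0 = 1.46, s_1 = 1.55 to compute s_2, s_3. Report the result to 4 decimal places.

1.5267, 1.5278

g(1.46) = -0.753299, g(1.55) = 0.262779
s_2 = 1.550000 − 0.262779·(1.550000 − 1.460000) / (0.262779 − (-0.753299)) = 1.550000 − (0.023650)/(1.016078) = 1.526724
g(1.526724) = -0.012377
s_3 = 1.526724 − (-0.012377)·(1.526724 − 1.550000) / (-0.012377 − 0.262779) = 1.526724 − (0.000288)/(-0.275156) = 1.527771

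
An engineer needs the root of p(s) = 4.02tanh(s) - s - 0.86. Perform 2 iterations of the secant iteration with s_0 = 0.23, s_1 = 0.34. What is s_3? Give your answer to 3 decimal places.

p(0.23) = -0.18137, p(0.34) = 0.11646
s_2 = 0.34000 − 0.11646·(0.34000 − 0.23000) / (0.11646 − (-0.18137)) = 0.34000 − (0.01281)/(0.29783) = 0.29699
p(0.29699) = 0.00299
s_3 = 0.29699 − 0.00299·(0.29699 − 0.34000) / (0.00299 − 0.11646) = 0.29699 − (-0.00013)/(-0.11346) = 0.29585

0.296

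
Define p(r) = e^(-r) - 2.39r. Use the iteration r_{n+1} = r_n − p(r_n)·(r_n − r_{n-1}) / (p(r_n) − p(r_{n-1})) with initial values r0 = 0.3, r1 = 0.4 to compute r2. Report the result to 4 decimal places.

0.3077

p(0.3) = 0.023818, p(0.4) = -0.285680
r2 = 0.400000 − (-0.285680)·(0.400000 − 0.300000) / (-0.285680 − 0.023818) = 0.400000 − (-0.028568)/(-0.309498) = 0.307696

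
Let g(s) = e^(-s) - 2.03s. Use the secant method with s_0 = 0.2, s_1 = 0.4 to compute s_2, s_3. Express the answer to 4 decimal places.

g(0.2) = 0.412731, g(0.4) = -0.141680
s_2 = 0.400000 − (-0.141680)·(0.400000 − 0.200000) / (-0.141680 − 0.412731) = 0.400000 − (-0.028336)/(-0.554411) = 0.348890
g(0.348890) = -0.002776
s_3 = 0.348890 − (-0.002776)·(0.348890 − 0.400000) / (-0.002776 − (-0.141680)) = 0.348890 − (0.000142)/(0.138904) = 0.347869

0.3489, 0.3479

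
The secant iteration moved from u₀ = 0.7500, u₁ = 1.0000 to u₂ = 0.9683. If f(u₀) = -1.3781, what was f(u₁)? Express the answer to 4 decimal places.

The secant line through (0.7500, -1.3781) and (1.0000, f(u₁)) crosses zero at u₂ = 0.9683.
So (0.7500, -1.3781), (1.0000, f(u₁)), (0.9683, 0) are collinear:
f(u₁) = -1.3781 · (1.0000 − 0.9683) / (0.7500 − 0.9683) = -1.3781 · (0.031700)/(-0.218300) = 0.200118

0.2001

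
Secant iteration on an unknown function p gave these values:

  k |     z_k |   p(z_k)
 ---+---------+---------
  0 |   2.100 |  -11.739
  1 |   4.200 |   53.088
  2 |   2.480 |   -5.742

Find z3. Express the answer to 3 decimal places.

z3 = 2.480 − (-5.742)·(2.480 − 4.200) / (-5.742 − 53.088)
   = 2.480 − (9.87624)/(-58.83000) = 2.64788

2.648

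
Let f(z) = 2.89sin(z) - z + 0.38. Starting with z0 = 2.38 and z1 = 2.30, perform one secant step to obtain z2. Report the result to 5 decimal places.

f(2.38) = -0.0056833, f(2.30) = 0.2350881
z2 = 2.3000000 − 0.2350881·(2.3000000 − 2.3800000) / (0.2350881 − (-0.0056833)) = 2.3000000 − (-0.0188070)/(0.2407714) = 2.3781116

2.37811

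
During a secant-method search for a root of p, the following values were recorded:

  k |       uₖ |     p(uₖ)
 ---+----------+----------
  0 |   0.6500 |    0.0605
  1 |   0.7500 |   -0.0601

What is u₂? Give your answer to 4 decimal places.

0.7002

u₂ = 0.7500 − (-0.0601)·(0.7500 − 0.6500) / (-0.0601 − 0.0605)
   = 0.7500 − (-0.006010)/(-0.120600) = 0.700166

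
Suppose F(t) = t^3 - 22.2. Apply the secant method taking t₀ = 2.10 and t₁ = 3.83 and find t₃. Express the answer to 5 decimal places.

F(2.10) = -12.9390000, F(3.83) = 33.9818870
t₂ = 3.8300000 − 33.9818870·(3.8300000 − 2.1000000) / (33.9818870 − (-12.9390000)) = 3.8300000 − (58.7886645)/(46.9208870) = 2.5770683
F(2.5770683) = -5.0849643
t₃ = 2.5770683 − (-5.0849643)·(2.5770683 − 3.8300000) / (-5.0849643 − 33.9818870) = 2.5770683 − (6.3711127)/(-39.0668513) = 2.7401507

2.74015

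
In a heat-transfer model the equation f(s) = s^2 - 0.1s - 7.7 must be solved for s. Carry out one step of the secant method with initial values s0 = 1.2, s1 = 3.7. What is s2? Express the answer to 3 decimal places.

f(1.2) = -6.38000, f(3.7) = 5.62000
s2 = 3.70000 − 5.62000·(3.70000 − 1.20000) / (5.62000 − (-6.38000)) = 3.70000 − (14.05000)/(12.00000) = 2.52917

2.529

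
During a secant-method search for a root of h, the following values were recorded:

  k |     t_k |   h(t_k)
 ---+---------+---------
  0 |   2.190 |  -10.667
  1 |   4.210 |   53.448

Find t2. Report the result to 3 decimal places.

2.526

t2 = 4.210 − 53.448·(4.210 − 2.190) / (53.448 − (-10.667))
   = 4.210 − (107.96496)/(64.11500) = 2.52607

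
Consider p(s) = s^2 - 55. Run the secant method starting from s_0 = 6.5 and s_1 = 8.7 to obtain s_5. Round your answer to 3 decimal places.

p(6.5) = -12.75000, p(8.7) = 20.69000
s_2 = 8.70000 − 20.69000·(8.70000 − 6.50000) / (20.69000 − (-12.75000)) = 8.70000 − (45.51800)/(33.44000) = 7.33882
p(7.33882) = -1.14178
s_3 = 7.33882 − (-1.14178)·(7.33882 − 8.70000) / (-1.14178 − 20.69000) = 7.33882 − (1.55418)/(-21.83178) = 7.41000
p(7.41000) = -0.09183
s_4 = 7.41000 − (-0.09183)·(7.41000 − 7.33882) / (-0.09183 − (-1.14178)) = 7.41000 − (-0.00654)/(1.04995) = 7.41623
p(7.41623) = 0.00048
s_5 = 7.41623 − 0.00048·(7.41623 − 7.41000) / (0.00048 − (-0.09183)) = 7.41623 − (0.00000)/(0.09232) = 7.41620

7.416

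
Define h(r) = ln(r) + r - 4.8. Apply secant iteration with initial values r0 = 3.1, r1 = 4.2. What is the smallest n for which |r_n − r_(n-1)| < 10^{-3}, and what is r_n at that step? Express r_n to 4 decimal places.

h(3.1) = -0.568598, h(4.2) = 0.835085
r2 = 4.200000 − 0.835085·(1.100000)/(1.403682) = 3.545583;  |Δ| = 0.654417
h(3.545583) = 0.011286
r3 = 3.545583 − 0.011286·(-0.654417)/(-0.823798) = 3.536618;  |Δ| = 0.008966
h(3.536618) = -0.000211
r4 = 3.536618 − (-0.000211)·(-0.008966)/(-0.011498) = 3.536783;  |Δ| = 0.000165
|r4 − r3| = 0.000165 < 10^{-3}

n = 4, r_n = 3.5368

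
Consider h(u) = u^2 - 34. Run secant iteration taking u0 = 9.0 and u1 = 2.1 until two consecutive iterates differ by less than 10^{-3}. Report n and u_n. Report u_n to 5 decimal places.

h(9.0) = 47.0000000, h(2.1) = -29.5900000
u2 = 2.1000000 − (-29.5900000)·(-6.9000000)/(-76.5900000) = 4.7657658;  |Δ| = 2.6657658
h(4.7657658) = -11.2874767
u3 = 4.7657658 − (-11.2874767)·(2.6657658)/(18.3025233) = 6.4097887;  |Δ| = 1.6440230
h(6.4097887) = 7.0853917
u4 = 6.4097887 − 7.0853917·(1.6440230)/(18.3728684) = 5.7757807;  |Δ| = 0.6340081
h(5.7757807) = -0.6403576
u5 = 5.7757807 − (-0.6403576)·(-0.6340081)/(-7.7257493) = 5.8283312;  |Δ| = 0.0525505
h(5.8283312) = -0.0305559
u6 = 5.8283312 − (-0.0305559)·(0.0525505)/(0.6098017) = 5.8309644;  |Δ| = 0.0026332
h(5.8309644) = 0.0001453
u7 = 5.8309644 − 0.0001453·(0.0026332)/(0.0307012) = 5.8309519;  |Δ| = 0.0000125
|u7 − u6| = 0.0000125 < 10^{-3}

n = 7, u_n = 5.83095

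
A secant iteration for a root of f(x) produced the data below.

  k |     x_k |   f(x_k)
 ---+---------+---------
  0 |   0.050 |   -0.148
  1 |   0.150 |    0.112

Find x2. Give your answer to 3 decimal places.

x2 = 0.150 − 0.112·(0.150 − 0.050) / (0.112 − (-0.148))
   = 0.150 − (0.01120)/(0.26000) = 0.10692

0.107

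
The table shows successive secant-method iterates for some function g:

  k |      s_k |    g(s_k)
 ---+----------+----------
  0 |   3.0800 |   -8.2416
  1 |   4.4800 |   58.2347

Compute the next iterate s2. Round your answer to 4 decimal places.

s2 = 4.4800 − 58.2347·(4.4800 − 3.0800) / (58.2347 − (-8.2416))
   = 4.4800 − (81.528580)/(66.476300) = 3.253569

3.2536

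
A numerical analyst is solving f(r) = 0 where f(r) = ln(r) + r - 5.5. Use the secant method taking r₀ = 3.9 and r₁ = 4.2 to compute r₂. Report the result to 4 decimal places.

f(3.9) = -0.239023, f(4.2) = 0.135085
r₂ = 4.200000 − 0.135085·(4.200000 − 3.900000) / (0.135085 − (-0.239023)) = 4.200000 − (0.040525)/(0.374108) = 4.091675

4.0917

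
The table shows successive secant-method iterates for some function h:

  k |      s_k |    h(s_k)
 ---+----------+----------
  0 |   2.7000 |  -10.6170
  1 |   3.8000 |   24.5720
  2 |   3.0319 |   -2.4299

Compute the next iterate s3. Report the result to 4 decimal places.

s3 = 3.0319 − (-2.4299)·(3.0319 − 3.8000) / (-2.4299 − 24.5720)
   = 3.0319 − (1.866406)/(-27.001900) = 3.101021

3.1010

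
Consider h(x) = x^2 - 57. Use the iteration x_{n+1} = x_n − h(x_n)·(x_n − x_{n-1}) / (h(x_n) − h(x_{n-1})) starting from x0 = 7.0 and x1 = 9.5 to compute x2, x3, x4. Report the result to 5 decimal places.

7.48485, 7.54237, 7.54987

h(7.0) = -8.0000000, h(9.5) = 33.2500000
x2 = 9.5000000 − 33.2500000·(9.5000000 − 7.0000000) / (33.2500000 − (-8.0000000)) = 9.5000000 − (83.1250000)/(41.2500000) = 7.4848485
h(7.4848485) = -0.9770432
x3 = 7.4848485 − (-0.9770432)·(7.4848485 − 9.5000000) / (-0.9770432 − 33.2500000) = 7.4848485 − (1.9688900)/(-34.2270432) = 7.5423729
h(7.5423729) = -0.1126113
x4 = 7.5423729 − (-0.1126113)·(7.5423729 − 7.4848485) / (-0.1126113 − (-0.9770432)) = 7.5423729 − (-0.0064779)/(0.8644318) = 7.5498667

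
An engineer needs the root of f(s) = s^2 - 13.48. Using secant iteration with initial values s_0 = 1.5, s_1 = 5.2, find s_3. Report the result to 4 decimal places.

f(1.5) = -11.230000, f(5.2) = 13.560000
s_2 = 5.200000 − 13.560000·(5.200000 − 1.500000) / (13.560000 − (-11.230000)) = 5.200000 − (50.172000)/(24.790000) = 3.176119
f(3.176119) = -3.392266
s_3 = 3.176119 − (-3.392266)·(3.176119 − 5.200000) / (-3.392266 − 13.560000) = 3.176119 − (6.865540)/(-16.952266) = 3.581112

3.5811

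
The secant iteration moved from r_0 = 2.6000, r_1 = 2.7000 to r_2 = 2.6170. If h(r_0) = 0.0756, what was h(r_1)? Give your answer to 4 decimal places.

-0.3691

The secant line through (2.6000, 0.0756) and (2.7000, h(r_1)) crosses zero at r_2 = 2.6170.
So (2.6000, 0.0756), (2.7000, h(r_1)), (2.6170, 0) are collinear:
h(r_1) = 0.0756 · (2.7000 − 2.6170) / (2.6000 − 2.6170) = 0.0756 · (0.083000)/(-0.017000) = -0.369106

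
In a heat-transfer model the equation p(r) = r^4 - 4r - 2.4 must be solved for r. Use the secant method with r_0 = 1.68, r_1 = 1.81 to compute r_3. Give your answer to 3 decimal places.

p(1.68) = -1.15406, p(1.81) = 1.09283
r_2 = 1.81000 − 1.09283·(1.81000 − 1.68000) / (1.09283 − (-1.15406)) = 1.81000 − (0.14207)/(2.24689) = 1.74677
p(1.74677) = -0.07720
r_3 = 1.74677 − (-0.07720)·(1.74677 − 1.81000) / (-0.07720 − 1.09283) = 1.74677 − (0.00488)/(-1.17004) = 1.75094

1.751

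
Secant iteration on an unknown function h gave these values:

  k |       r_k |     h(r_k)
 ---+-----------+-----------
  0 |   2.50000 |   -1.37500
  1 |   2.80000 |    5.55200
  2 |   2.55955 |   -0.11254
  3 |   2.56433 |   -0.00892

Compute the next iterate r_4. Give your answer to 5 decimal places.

r_4 = 2.56433 − (-0.00892)·(2.56433 − 2.55955) / (-0.00892 − (-0.11254))
   = 2.56433 − (-0.0000426)/(0.1036200) = 2.5647415

2.56474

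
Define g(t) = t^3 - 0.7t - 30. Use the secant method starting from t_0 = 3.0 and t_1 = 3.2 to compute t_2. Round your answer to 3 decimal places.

g(3.0) = -5.10000, g(3.2) = 0.52800
t_2 = 3.20000 − 0.52800·(3.20000 − 3.00000) / (0.52800 − (-5.10000)) = 3.20000 − (0.10560)/(5.62800) = 3.18124

3.181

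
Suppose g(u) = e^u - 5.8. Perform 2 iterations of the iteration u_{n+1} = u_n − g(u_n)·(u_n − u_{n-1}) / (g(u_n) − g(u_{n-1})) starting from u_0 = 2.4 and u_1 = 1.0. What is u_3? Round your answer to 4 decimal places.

1.8646

g(2.4) = 5.223176, g(1.0) = -3.081718
u_2 = 1.000000 − (-3.081718)·(1.000000 − 2.400000) / (-3.081718 − 5.223176) = 1.000000 − (4.314405)/(-8.304895) = 1.519502
g(1.519502) = -1.230053
u_3 = 1.519502 − (-1.230053)·(1.519502 − 1.000000) / (-1.230053 − (-3.081718)) = 1.519502 − (-0.639015)/(1.851665) = 1.864604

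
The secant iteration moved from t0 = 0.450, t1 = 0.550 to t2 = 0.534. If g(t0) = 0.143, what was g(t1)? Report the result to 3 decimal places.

-0.027

The secant line through (0.450, 0.143) and (0.550, g(t1)) crosses zero at t2 = 0.534.
So (0.450, 0.143), (0.550, g(t1)), (0.534, 0) are collinear:
g(t1) = 0.143 · (0.550 − 0.534) / (0.450 − 0.534) = 0.143 · (0.01600)/(-0.08400) = -0.02724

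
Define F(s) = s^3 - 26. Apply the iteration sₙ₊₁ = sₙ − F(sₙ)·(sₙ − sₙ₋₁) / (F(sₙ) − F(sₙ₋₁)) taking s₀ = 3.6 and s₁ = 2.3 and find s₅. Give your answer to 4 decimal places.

F(3.6) = 20.656000, F(2.3) = -13.833000
s₂ = 2.300000 − (-13.833000)·(2.300000 − 3.600000) / (-13.833000 − 20.656000) = 2.300000 − (17.982900)/(-34.489000) = 2.821410
F(2.821410) = -3.540583
s₃ = 2.821410 − (-3.540583)·(2.821410 − 2.300000) / (-3.540583 − (-13.833000)) = 2.821410 − (-1.846094)/(10.292417) = 3.000774
F(3.000774) = 1.020910
s₄ = 3.000774 − 1.020910·(3.000774 − 2.821410) / (1.020910 − (-3.540583)) = 3.000774 − (0.183115)/(4.561493) = 2.960631
F(2.960631) = -0.049086
s₅ = 2.960631 − (-0.049086)·(2.960631 − 3.000774) / (-0.049086 − 1.020910) = 2.960631 − (0.001970)/(-1.069996) = 2.962472

2.9625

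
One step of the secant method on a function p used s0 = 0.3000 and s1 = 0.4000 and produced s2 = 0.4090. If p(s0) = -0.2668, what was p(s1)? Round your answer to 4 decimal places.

The secant line through (0.3000, -0.2668) and (0.4000, p(s1)) crosses zero at s2 = 0.4090.
So (0.3000, -0.2668), (0.4000, p(s1)), (0.4090, 0) are collinear:
p(s1) = -0.2668 · (0.4000 − 0.4090) / (0.3000 − 0.4090) = -0.2668 · (-0.009000)/(-0.109000) = -0.022029

-0.0220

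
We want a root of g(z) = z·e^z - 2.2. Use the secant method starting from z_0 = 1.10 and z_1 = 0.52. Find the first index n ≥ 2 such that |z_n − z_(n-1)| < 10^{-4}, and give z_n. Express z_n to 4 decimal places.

n = 6, z_n = 0.8971

g(1.10) = 1.104583, g(0.52) = -1.325346
z_2 = 0.520000 − (-1.325346)·(-0.580000)/(-2.429928) = 0.836347;  |Δ| = 0.316347
g(0.836347) = -0.269778
z_3 = 0.836347 − (-0.269778)·(0.316347)/(1.055568) = 0.917198;  |Δ| = 0.080851
g(0.917198) = 0.095074
z_4 = 0.917198 − 0.095074·(0.080851)/(0.364852) = 0.896129;  |Δ| = 0.021068
g(0.896129) = -0.004393
z_5 = 0.896129 − (-0.004393)·(-0.021068)/(-0.099467) = 0.897060;  |Δ| = 0.000930
g(0.897060) = -0.000067
z_6 = 0.897060 − (-0.000067)·(0.000930)/(0.004326) = 0.897074;  |Δ| = 0.000014
|z_6 − z_5| = 0.000014 < 10^{-4}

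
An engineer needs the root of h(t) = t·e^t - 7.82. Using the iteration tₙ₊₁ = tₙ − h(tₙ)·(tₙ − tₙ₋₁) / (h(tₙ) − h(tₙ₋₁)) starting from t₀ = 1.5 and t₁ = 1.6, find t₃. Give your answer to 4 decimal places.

1.5918

h(1.5) = -1.097466, h(1.6) = 0.104852
t₂ = 1.600000 − 0.104852·(1.600000 − 1.500000) / (0.104852 − (-1.097466)) = 1.600000 − (0.010485)/(1.202318) = 1.591279
h(1.591279) = -0.006778
t₃ = 1.591279 − (-0.006778)·(1.591279 − 1.600000) / (-0.006778 − 0.104852) = 1.591279 − (0.000059)/(-0.111630) = 1.591809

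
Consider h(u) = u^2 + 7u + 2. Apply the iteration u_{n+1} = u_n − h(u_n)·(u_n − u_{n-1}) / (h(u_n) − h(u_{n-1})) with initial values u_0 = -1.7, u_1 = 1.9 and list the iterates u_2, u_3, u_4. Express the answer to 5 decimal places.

h(-1.7) = -7.0100000, h(1.9) = 18.9100000
u_2 = 1.9000000 − 18.9100000·(1.9000000 − (-1.7000000)) / (18.9100000 − (-7.0100000)) = 1.9000000 − (68.0760000)/(25.9200000) = -0.7263889
h(-0.7263889) = -2.5570814
u_3 = -0.7263889 − (-2.5570814)·(-0.7263889 − 1.9000000) / (-2.5570814 − 18.9100000) = -0.7263889 − (6.7158902)/(-21.4670814) = -0.4135429
h(-0.4135429) = -0.7237826
u_4 = -0.4135429 − (-0.7237826)·(-0.4135429 − (-0.7263889)) / (-0.7237826 − (-2.5570814)) = -0.4135429 − (-0.2264325)/(1.8332988) = -0.2900320

-0.72639, -0.41354, -0.29003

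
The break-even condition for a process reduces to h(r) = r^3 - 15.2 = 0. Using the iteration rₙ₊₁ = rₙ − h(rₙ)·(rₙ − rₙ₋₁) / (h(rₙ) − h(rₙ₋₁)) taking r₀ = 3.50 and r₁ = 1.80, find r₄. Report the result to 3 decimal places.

h(3.50) = 27.67500, h(1.80) = -9.36800
r₂ = 1.80000 − (-9.36800)·(1.80000 − 3.50000) / (-9.36800 − 27.67500) = 1.80000 − (15.92560)/(-37.04300) = 2.22992
h(2.22992) = -4.11160
r₃ = 2.22992 − (-4.11160)·(2.22992 − 1.80000) / (-4.11160 − (-9.36800)) = 2.22992 − (-1.76767)/(5.25640) = 2.56621
h(2.56621) = 1.69961
r₄ = 2.56621 − 1.69961·(2.56621 − 2.22992) / (1.69961 − (-4.11160)) = 2.56621 − (0.57156)/(5.81120) = 2.46786

2.468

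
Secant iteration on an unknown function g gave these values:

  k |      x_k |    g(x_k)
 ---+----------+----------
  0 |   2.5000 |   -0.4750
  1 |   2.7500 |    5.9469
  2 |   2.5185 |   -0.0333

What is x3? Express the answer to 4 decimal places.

2.5198

x3 = 2.5185 − (-0.0333)·(2.5185 − 2.7500) / (-0.0333 − 5.9469)
   = 2.5185 − (0.007709)/(-5.980200) = 2.519789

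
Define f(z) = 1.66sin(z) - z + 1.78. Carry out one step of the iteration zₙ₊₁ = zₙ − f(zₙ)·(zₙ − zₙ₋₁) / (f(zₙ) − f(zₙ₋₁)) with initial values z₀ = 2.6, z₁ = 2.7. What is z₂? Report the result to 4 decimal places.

2.6145

f(2.6) = 0.035732, f(2.7) = -0.210549
z₂ = 2.700000 − (-0.210549)·(2.700000 − 2.600000) / (-0.210549 − 0.035732) = 2.700000 − (-0.021055)/(-0.246282) = 2.614509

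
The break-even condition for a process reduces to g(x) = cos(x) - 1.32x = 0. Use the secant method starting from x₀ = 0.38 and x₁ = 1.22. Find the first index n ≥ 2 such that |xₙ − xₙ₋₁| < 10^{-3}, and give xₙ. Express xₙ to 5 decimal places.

g(0.38) = 0.4270646, g(1.22) = -1.2667543
x₂ = 1.2200000 − (-1.2667543)·(0.8400000)/(-1.6938189) = 0.5917902;  |Δ| = 0.6282098
g(0.5917902) = 0.0487802
x₃ = 0.5917902 − 0.0487802·(-0.6282098)/(1.3155345) = 0.6150843;  |Δ| = 0.0232941
g(0.6150843) = 0.0048134
x₄ = 0.6150843 − 0.0048134·(0.0232941)/(-0.0439668) = 0.6176346;  |Δ| = 0.0025502
g(0.6176346) = -0.0000270
x₅ = 0.6176346 − (-0.0000270)·(0.0025502)/(-0.0048405) = 0.6176203;  |Δ| = 0.0000142
|x₅ − x₄| = 0.0000142 < 10^{-3}

n = 5, xₙ = 0.61762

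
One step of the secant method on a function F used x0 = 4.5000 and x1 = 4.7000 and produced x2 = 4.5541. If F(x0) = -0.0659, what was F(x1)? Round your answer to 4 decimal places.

0.1777

The secant line through (4.5000, -0.0659) and (4.7000, F(x1)) crosses zero at x2 = 4.5541.
So (4.5000, -0.0659), (4.7000, F(x1)), (4.5541, 0) are collinear:
F(x1) = -0.0659 · (4.7000 − 4.5541) / (4.5000 − 4.5541) = -0.0659 · (0.145900)/(-0.054100) = 0.177723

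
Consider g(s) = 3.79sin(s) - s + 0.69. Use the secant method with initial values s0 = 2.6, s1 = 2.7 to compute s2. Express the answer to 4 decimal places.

2.6101

g(2.6) = 0.043750, g(2.7) = -0.390230
s2 = 2.700000 − (-0.390230)·(2.700000 − 2.600000) / (-0.390230 − 0.043750) = 2.700000 − (-0.039023)/(-0.433980) = 2.610081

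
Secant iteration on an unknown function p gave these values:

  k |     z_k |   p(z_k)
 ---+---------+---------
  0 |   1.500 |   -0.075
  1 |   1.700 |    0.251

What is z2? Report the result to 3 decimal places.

z2 = 1.700 − 0.251·(1.700 − 1.500) / (0.251 − (-0.075))
   = 1.700 − (0.05020)/(0.32600) = 1.54601

1.546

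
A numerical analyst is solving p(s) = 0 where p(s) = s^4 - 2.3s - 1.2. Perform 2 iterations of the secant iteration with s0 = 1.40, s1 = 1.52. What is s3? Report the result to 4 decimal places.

1.4611

p(1.40) = -0.578400, p(1.52) = 0.641948
s2 = 1.520000 − 0.641948·(1.520000 − 1.400000) / (0.641948 − (-0.578400)) = 1.520000 − (0.077034)/(1.220348) = 1.456876
p(1.456876) = -0.045865
s3 = 1.456876 − (-0.045865)·(1.456876 − 1.520000) / (-0.045865 − 0.641948) = 1.456876 − (0.002895)/(-0.687813) = 1.461085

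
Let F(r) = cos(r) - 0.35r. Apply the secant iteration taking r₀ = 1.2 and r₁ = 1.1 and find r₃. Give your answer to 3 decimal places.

F(1.2) = -0.05764, F(1.1) = 0.06860
r₂ = 1.10000 − 0.06860·(1.10000 − 1.20000) / (0.06860 − (-0.05764)) = 1.10000 − (-0.00686)/(0.12624) = 1.15434
F(1.15434) = 0.00051
r₃ = 1.15434 − 0.00051·(1.15434 − 1.10000) / (0.00051 − 0.06860) = 1.15434 − (0.00003)/(-0.06809) = 1.15474

1.155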